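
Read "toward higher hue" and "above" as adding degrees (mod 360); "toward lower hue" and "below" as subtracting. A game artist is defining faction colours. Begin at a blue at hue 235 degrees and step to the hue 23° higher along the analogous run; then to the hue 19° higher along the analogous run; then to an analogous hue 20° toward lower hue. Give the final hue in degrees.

+23° (analog 23° ↑): 235 + 23 = 258°
+19° (analog 19° ↑): 258 + 19 = 277°
−20° (analog 20° ↓): 277 − 20 = 257°

257°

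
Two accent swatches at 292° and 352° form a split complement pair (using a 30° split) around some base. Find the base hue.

The accents sit 30° either side of the complement, so the complement is their short-arc midpoint on the wheel.
Short-arc midpoint of 292° and 352°: 322°.
Base is 180° from the complement: 322 − 180 = 142°

142°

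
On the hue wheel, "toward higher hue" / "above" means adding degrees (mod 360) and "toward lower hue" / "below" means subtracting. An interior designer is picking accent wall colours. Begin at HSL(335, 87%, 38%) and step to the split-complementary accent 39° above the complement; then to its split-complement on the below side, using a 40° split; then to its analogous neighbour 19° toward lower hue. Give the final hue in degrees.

split-comp 39° ↑ +219°: 335 + 219 = 554 → 554 − 360 = 194°
split-comp 40° ↓ +140°: 194 + 140 = 334°
analog 19° ↓ −19°: 334 − 19 = 315°

315°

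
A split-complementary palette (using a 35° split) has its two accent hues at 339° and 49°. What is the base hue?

194°

The accents sit 35° either side of the complement, so the complement is their short-arc midpoint on the wheel.
Short-arc midpoint of 339° and 49°: 14°.
Base is 180° from the complement: 14 − 180 = -166 → -166 + 360 = 194°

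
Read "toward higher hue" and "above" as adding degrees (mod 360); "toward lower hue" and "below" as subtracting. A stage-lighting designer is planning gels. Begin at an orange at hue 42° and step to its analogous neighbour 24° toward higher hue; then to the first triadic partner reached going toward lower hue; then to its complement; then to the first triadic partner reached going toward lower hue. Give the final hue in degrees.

42 + 24 = 66°   (analog 24° ↑)
66 − 120 = -54 → -54 + 360 = 306°   (triadic ↓)
306 + 180 = 486 → 486 − 360 = 126°   (complement)
126 − 120 = 6°   (triadic ↓)

6°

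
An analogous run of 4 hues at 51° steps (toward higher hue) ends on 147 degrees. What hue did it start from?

3 steps of 51° (toward higher hue) give a net shift of +153°.
Start = end − shift: 147 − 153 = -6 → -6 + 360 = 354°

354°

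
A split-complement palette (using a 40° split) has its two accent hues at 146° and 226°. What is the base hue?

6°

The accents sit 40° either side of the complement, so the complement is their short-arc midpoint on the wheel.
Short-arc midpoint of 146° and 226°: 186°.
Base is 180° from the complement: 186 − 180 = 6°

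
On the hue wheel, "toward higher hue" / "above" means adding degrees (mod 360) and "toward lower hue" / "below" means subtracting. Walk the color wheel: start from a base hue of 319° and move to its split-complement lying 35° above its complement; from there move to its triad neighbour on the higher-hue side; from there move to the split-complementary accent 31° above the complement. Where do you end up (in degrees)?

145°

split-comp 35° ↑ +215°: 319 + 215 = 534 → 534 − 360 = 174°
triadic ↑ +120°: 174 + 120 = 294°
split-comp 31° ↑ +211°: 294 + 211 = 505 → 505 − 360 = 145°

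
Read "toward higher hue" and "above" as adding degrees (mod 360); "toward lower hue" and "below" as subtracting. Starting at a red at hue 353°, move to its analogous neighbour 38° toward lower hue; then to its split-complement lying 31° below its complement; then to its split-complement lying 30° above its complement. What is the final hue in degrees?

analog 38° ↓ −38°: 353 − 38 = 315°
split-comp 31° ↓ +149°: 315 + 149 = 464 → 464 − 360 = 104°
split-comp 30° ↑ +210°: 104 + 210 = 314°

314°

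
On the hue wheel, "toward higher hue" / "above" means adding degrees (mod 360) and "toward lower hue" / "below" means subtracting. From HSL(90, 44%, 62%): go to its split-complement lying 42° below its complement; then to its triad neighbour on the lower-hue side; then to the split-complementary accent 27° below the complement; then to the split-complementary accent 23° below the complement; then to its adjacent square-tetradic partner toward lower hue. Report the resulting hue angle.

328°

+138° (split-comp 42° ↓): 90 + 138 = 228°
−120° (triadic ↓): 228 − 120 = 108°
+153° (split-comp 27° ↓): 108 + 153 = 261°
+157° (split-comp 23° ↓): 261 + 157 = 418 → 418 − 360 = 58°
−90° (square ↓): 58 − 90 = -32 → -32 + 360 = 328°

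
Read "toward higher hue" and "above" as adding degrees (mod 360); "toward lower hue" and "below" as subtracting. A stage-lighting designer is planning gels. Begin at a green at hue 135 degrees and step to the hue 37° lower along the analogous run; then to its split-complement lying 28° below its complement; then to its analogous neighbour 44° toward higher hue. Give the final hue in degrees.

−37° (analog 37° ↓): 135 − 37 = 98°
+152° (split-comp 28° ↓): 98 + 152 = 250°
+44° (analog 44° ↑): 250 + 44 = 294°

294°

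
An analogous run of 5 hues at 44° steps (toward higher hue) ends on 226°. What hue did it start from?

4 steps of 44° (toward higher hue) give a net shift of +176°.
Start = end − shift: 226 − 176 = 50°

50°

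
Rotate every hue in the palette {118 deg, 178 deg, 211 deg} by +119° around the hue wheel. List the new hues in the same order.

118 + 119 = 237°
178 + 119 = 297°
211 + 119 = 330°

237°, 297°, 330°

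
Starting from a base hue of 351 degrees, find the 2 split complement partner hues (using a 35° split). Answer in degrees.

136° and 206°

Complement of 351 degrees: 351 + 180 = 531 → 531 − 360 = 171°
171 − 35 = 136°
171 + 35 = 206°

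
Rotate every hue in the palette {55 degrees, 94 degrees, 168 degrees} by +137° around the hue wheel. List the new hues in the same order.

55 + 137 = 192°
94 + 137 = 231°
168 + 137 = 305°

192°, 231°, 305°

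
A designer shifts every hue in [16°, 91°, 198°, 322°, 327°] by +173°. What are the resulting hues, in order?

189°, 264°, 11°, 135°, 140°

16 + 173 = 189°
91 + 173 = 264°
198 + 173 = 371 → 371 − 360 = 11°
322 + 173 = 495 → 495 − 360 = 135°
327 + 173 = 500 → 500 − 360 = 140°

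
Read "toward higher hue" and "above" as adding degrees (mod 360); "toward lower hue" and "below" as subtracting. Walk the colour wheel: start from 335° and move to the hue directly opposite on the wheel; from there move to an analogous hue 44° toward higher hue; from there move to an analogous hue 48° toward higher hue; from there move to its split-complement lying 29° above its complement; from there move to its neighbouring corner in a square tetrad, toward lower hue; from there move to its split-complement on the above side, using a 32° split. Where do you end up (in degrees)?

complement +180°: 335 + 180 = 515 → 515 − 360 = 155°
analog 44° ↑ +44°: 155 + 44 = 199°
analog 48° ↑ +48°: 199 + 48 = 247°
split-comp 29° ↑ +209°: 247 + 209 = 456 → 456 − 360 = 96°
square ↓ −90°: 96 − 90 = 6°
split-comp 32° ↑ +212°: 6 + 212 = 218°

218°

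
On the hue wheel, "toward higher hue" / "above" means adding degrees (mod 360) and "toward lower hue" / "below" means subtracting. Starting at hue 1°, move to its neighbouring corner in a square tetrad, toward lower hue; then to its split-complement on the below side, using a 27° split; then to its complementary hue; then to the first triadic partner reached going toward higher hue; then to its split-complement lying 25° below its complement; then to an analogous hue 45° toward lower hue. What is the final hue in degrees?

1 − 90 = -89 → -89 + 360 = 271°   (square ↓)
271 + 153 = 424 → 424 − 360 = 64°   (split-comp 27° ↓)
64 + 180 = 244°   (complement)
244 + 120 = 364 → 364 − 360 = 4°   (triadic ↑)
4 + 155 = 159°   (split-comp 25° ↓)
159 − 45 = 114°   (analog 45° ↓)

114°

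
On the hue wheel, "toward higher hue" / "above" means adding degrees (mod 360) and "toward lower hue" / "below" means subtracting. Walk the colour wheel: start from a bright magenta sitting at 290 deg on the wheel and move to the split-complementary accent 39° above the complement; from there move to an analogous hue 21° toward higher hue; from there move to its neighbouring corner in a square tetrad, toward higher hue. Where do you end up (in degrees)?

260°

+219° (split-comp 39° ↑): 290 + 219 = 509 → 509 − 360 = 149°
+21° (analog 21° ↑): 149 + 21 = 170°
+90° (square ↑): 170 + 90 = 260°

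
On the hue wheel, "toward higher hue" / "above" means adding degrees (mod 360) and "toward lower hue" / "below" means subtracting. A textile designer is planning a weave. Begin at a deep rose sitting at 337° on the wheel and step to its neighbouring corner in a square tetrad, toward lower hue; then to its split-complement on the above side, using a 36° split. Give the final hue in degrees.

103°

square ↓ −90°: 337 − 90 = 247°
split-comp 36° ↑ +216°: 247 + 216 = 463 → 463 − 360 = 103°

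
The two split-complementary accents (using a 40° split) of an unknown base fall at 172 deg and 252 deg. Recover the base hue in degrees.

32°

The accents sit 40° either side of the complement, so the complement is their short-arc midpoint on the wheel.
Short-arc midpoint of 172° and 252°: 212°.
Base is 180° from the complement: 212 − 180 = 32°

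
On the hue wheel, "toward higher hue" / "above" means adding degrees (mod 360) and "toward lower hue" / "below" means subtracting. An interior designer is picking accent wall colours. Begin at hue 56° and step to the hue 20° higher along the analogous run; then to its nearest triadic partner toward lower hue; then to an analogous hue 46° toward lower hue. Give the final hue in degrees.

analog 20° ↑ +20°: 56 + 20 = 76°
triadic ↓ −120°: 76 − 120 = -44 → -44 + 360 = 316°
analog 46° ↓ −46°: 316 − 46 = 270°

270°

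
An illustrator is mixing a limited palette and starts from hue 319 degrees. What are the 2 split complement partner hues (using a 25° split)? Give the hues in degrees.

Split-complementary hues sit 25° either side of the complement.
Complement of 319 degrees: 319 + 180 = 499 → 499 − 360 = 139°
139 − 25 = 114°
139 + 25 = 164°

114° and 164°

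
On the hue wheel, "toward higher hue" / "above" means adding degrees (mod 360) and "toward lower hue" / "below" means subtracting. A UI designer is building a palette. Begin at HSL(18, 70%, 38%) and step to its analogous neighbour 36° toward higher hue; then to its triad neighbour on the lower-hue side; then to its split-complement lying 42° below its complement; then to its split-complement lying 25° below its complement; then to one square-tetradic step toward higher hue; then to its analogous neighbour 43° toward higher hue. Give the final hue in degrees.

0°

analog 36° ↑ +36°: 18 + 36 = 54°
triadic ↓ −120°: 54 − 120 = -66 → -66 + 360 = 294°
split-comp 42° ↓ +138°: 294 + 138 = 432 → 432 − 360 = 72°
split-comp 25° ↓ +155°: 72 + 155 = 227°
square ↑ +90°: 227 + 90 = 317°
analog 43° ↑ +43°: 317 + 43 = 360 → 360 − 360 = 0°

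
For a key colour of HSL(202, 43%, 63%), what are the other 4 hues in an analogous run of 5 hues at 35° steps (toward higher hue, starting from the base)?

202 + 35 = 237°
202 + 70 = 272°
202 + 105 = 307°
202 + 140 = 342°

237°, 272°, 307° and 342°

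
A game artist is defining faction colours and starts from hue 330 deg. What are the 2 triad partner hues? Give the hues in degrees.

A triad places three hues 120° apart.
330 + 120 = 450 → 450 − 360 = 90°
330 + 240 = 570 → 570 − 360 = 210°

90° and 210°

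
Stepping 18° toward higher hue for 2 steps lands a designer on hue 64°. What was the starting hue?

28°

2 steps of 18° (toward higher hue) give a net shift of +36°.
Start = end − shift: 64 − 36 = 28°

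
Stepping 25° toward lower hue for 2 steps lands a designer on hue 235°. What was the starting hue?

285°

2 steps of 25° (toward lower hue) give a net shift of −50°.
Start = end − shift: 235 + 50 = 285°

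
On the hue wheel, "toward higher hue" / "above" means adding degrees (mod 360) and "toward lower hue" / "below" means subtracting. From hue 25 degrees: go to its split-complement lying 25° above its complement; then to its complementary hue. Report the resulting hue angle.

split-comp 25° ↑ +205°: 25 + 205 = 230°
complement +180°: 230 + 180 = 410 → 410 − 360 = 50°

50°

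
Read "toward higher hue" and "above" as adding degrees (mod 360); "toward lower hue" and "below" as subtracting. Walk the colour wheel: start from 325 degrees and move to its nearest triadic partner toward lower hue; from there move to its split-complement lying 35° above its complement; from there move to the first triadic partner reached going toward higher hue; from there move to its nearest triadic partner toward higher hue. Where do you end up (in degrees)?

300°

325 − 120 = 205°   (triadic ↓)
205 + 215 = 420 → 420 − 360 = 60°   (split-comp 35° ↑)
60 + 120 = 180°   (triadic ↑)
180 + 120 = 300°   (triadic ↑)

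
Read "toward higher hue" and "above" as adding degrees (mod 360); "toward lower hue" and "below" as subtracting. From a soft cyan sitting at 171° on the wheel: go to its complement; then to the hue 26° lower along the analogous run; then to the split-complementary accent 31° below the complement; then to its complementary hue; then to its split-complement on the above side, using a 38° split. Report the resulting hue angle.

152°

171 + 180 = 351°   (complement)
351 − 26 = 325°   (analog 26° ↓)
325 + 149 = 474 → 474 − 360 = 114°   (split-comp 31° ↓)
114 + 180 = 294°   (complement)
294 + 218 = 512 → 512 − 360 = 152°   (split-comp 38° ↑)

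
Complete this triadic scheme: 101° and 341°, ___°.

221°

A triad places three hues 120° apart.
The full set through 101° is {101°, 221°, 341°}.
Given {101°, 341°}, the missing hue is 221°.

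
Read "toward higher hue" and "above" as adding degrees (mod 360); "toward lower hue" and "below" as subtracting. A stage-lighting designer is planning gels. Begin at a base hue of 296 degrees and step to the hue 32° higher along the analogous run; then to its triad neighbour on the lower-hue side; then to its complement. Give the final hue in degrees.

28°

296 + 32 = 328°   (analog 32° ↑)
328 − 120 = 208°   (triadic ↓)
208 + 180 = 388 → 388 − 360 = 28°   (complement)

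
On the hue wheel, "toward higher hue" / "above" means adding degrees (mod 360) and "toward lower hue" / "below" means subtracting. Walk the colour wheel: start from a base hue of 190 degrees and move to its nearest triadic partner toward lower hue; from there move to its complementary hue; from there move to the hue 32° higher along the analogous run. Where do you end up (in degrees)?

triadic ↓ −120°: 190 − 120 = 70°
complement +180°: 70 + 180 = 250°
analog 32° ↑ +32°: 250 + 32 = 282°

282°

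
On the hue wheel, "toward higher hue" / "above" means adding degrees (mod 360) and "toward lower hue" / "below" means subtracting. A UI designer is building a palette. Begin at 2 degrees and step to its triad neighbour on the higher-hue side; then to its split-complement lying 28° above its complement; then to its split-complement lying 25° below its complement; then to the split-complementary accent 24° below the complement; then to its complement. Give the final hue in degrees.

+120° (triadic ↑): 2 + 120 = 122°
+208° (split-comp 28° ↑): 122 + 208 = 330°
+155° (split-comp 25° ↓): 330 + 155 = 485 → 485 − 360 = 125°
+156° (split-comp 24° ↓): 125 + 156 = 281°
+180° (complement): 281 + 180 = 461 → 461 − 360 = 101°

101°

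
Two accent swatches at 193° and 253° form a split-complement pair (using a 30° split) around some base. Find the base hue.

43°

The accents sit 30° either side of the complement, so the complement is their short-arc midpoint on the wheel.
Short-arc midpoint of 193° and 253°: 223°.
Base is 180° from the complement: 223 − 180 = 43°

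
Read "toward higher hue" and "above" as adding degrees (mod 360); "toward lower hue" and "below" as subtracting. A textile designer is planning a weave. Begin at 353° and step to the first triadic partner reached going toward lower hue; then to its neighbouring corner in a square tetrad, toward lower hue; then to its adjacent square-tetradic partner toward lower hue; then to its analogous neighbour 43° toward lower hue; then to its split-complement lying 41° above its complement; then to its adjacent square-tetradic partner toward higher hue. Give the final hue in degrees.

−120° (triadic ↓): 353 − 120 = 233°
−90° (square ↓): 233 − 90 = 143°
−90° (square ↓): 143 − 90 = 53°
−43° (analog 43° ↓): 53 − 43 = 10°
+221° (split-comp 41° ↑): 10 + 221 = 231°
+90° (square ↑): 231 + 90 = 321°

321°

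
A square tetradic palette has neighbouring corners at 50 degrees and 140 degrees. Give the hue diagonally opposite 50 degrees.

230°

A square tetradic scheme places four hues 90° apart; opposite corners are 180° apart.
50 + 180 = 230°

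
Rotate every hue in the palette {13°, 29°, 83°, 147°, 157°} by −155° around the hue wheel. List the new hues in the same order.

218°, 234°, 288°, 352°, 2°

13 − 155 = -142 → -142 + 360 = 218°
29 − 155 = -126 → -126 + 360 = 234°
83 − 155 = -72 → -72 + 360 = 288°
147 − 155 = -8 → -8 + 360 = 352°
157 − 155 = 2°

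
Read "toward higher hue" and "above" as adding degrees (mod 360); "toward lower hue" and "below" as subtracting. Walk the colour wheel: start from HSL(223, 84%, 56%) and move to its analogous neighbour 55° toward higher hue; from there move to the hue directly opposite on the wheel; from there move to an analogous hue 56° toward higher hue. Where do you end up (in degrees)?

154°

+55° (analog 55° ↑): 223 + 55 = 278°
+180° (complement): 278 + 180 = 458 → 458 − 360 = 98°
+56° (analog 56° ↑): 98 + 56 = 154°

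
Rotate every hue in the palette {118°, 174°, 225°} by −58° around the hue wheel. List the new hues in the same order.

118 − 58 = 60°
174 − 58 = 116°
225 − 58 = 167°

60°, 116°, 167°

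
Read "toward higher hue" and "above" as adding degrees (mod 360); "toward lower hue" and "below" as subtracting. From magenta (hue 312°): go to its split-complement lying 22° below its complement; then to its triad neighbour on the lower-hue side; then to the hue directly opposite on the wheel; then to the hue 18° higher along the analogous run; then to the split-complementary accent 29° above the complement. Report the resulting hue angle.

+158° (split-comp 22° ↓): 312 + 158 = 470 → 470 − 360 = 110°
−120° (triadic ↓): 110 − 120 = -10 → -10 + 360 = 350°
+180° (complement): 350 + 180 = 530 → 530 − 360 = 170°
+18° (analog 18° ↑): 170 + 18 = 188°
+209° (split-comp 29° ↑): 188 + 209 = 397 → 397 − 360 = 37°

37°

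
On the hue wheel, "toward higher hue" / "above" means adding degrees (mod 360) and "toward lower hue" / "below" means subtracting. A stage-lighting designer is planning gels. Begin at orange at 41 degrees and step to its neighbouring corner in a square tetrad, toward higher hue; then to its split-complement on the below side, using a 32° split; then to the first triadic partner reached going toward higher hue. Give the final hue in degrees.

39°

+90° (square ↑): 41 + 90 = 131°
+148° (split-comp 32° ↓): 131 + 148 = 279°
+120° (triadic ↑): 279 + 120 = 399 → 399 − 360 = 39°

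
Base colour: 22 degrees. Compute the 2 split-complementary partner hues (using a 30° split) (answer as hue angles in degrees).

172° and 232°

Split-complementary hues sit 30° either side of the complement.
Complement of 22 degrees: 22 + 180 = 202°
202 − 30 = 172°
202 + 30 = 232°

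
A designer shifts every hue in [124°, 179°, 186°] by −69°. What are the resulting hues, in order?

124 − 69 = 55°
179 − 69 = 110°
186 − 69 = 117°

55°, 110°, 117°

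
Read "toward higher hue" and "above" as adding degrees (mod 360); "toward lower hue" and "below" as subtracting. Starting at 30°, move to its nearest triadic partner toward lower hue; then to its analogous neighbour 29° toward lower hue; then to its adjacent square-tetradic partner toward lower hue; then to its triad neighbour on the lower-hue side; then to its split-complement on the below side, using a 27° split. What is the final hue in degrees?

triadic ↓ −120°: 30 − 120 = -90 → -90 + 360 = 270°
analog 29° ↓ −29°: 270 − 29 = 241°
square ↓ −90°: 241 − 90 = 151°
triadic ↓ −120°: 151 − 120 = 31°
split-comp 27° ↓ +153°: 31 + 153 = 184°

184°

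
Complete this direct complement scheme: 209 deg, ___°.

The complement sits 180° across the wheel.
The full set through 209° is {29°, 209°}.
Given {209°}, the missing hue is 29°.

29°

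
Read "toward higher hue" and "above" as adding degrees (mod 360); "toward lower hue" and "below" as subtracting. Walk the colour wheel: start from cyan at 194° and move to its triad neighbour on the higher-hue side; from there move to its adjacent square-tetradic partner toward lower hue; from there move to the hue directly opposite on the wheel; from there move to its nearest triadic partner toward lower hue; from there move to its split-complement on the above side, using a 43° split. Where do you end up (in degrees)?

+120° (triadic ↑): 194 + 120 = 314°
−90° (square ↓): 314 − 90 = 224°
+180° (complement): 224 + 180 = 404 → 404 − 360 = 44°
−120° (triadic ↓): 44 − 120 = -76 → -76 + 360 = 284°
+223° (split-comp 43° ↑): 284 + 223 = 507 → 507 − 360 = 147°

147°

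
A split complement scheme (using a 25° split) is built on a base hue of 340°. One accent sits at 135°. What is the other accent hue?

Split-complementary hues sit 25° either side of the complement.
Complement of the base 340°: 340 + 180 = 520 → 520 − 360 = 160°
The given accent 135° is 25° one side of 160°; the other accent sits 25° the other side: 160 + 25 = 185°

185°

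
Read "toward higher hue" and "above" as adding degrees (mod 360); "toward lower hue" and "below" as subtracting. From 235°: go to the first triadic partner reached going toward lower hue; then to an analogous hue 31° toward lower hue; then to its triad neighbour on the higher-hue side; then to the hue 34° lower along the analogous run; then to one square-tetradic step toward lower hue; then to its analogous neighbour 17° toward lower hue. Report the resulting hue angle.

63°

−120° (triadic ↓): 235 − 120 = 115°
−31° (analog 31° ↓): 115 − 31 = 84°
+120° (triadic ↑): 84 + 120 = 204°
−34° (analog 34° ↓): 204 − 34 = 170°
−90° (square ↓): 170 − 90 = 80°
−17° (analog 17° ↓): 80 − 17 = 63°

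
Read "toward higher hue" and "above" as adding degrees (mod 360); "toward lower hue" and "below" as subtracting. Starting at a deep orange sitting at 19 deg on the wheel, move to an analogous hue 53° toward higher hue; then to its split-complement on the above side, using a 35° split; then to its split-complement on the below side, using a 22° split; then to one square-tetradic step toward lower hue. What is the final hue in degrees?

355°

analog 53° ↑ +53°: 19 + 53 = 72°
split-comp 35° ↑ +215°: 72 + 215 = 287°
split-comp 22° ↓ +158°: 287 + 158 = 445 → 445 − 360 = 85°
square ↓ −90°: 85 − 90 = -5 → -5 + 360 = 355°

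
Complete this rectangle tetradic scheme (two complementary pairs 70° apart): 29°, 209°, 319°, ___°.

139°

A rectangular tetradic uses two complementary pairs 70° apart: offsets 0°, 70°, 180°, 250°.
Among {29°, 209°, 319°}, 29° and 209° are a 180° pair.
The remaining hue 319° needs its own complement: 319 + 180 = 499 → 499 − 360 = 139°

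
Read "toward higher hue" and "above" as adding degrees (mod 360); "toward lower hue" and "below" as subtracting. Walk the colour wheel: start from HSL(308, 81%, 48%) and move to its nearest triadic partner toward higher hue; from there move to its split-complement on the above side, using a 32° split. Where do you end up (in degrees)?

280°

triadic ↑ +120°: 308 + 120 = 428 → 428 − 360 = 68°
split-comp 32° ↑ +212°: 68 + 212 = 280°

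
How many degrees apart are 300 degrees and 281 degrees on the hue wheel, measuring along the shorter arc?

19°

|300 − 281| = 19.
19 ≤ 180, so the shorter arc is 19°.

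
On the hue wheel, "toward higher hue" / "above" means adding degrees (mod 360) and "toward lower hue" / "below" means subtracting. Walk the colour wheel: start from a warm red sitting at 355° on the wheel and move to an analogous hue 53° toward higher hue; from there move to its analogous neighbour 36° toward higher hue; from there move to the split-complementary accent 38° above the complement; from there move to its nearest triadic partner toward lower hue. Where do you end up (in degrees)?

182°

analog 53° ↑ +53°: 355 + 53 = 408 → 408 − 360 = 48°
analog 36° ↑ +36°: 48 + 36 = 84°
split-comp 38° ↑ +218°: 84 + 218 = 302°
triadic ↓ −120°: 302 − 120 = 182°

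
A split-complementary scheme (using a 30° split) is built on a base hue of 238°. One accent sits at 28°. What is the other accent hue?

88°

Split-complementary hues sit 30° either side of the complement.
Complement of the base 238°: 238 + 180 = 418 → 418 − 360 = 58°
The given accent 28° is 30° one side of 58°; the other accent sits 30° the other side: 58 + 30 = 88°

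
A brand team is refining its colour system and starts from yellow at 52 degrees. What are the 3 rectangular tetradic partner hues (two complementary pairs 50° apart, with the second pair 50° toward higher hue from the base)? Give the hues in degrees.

102°, 232°, and 282°

A rectangular tetradic uses two complementary pairs 50° apart: offsets 0°, 50°, 180°, 230°.
52 + 50 = 102°
52 + 180 = 232°
52 + 230 = 282°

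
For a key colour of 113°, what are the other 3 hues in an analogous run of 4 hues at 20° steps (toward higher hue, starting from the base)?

Analogous hues sit every 20° along the wheel.
113 + 20 = 133°
113 + 40 = 153°
113 + 60 = 173°

133°, 153°, and 173°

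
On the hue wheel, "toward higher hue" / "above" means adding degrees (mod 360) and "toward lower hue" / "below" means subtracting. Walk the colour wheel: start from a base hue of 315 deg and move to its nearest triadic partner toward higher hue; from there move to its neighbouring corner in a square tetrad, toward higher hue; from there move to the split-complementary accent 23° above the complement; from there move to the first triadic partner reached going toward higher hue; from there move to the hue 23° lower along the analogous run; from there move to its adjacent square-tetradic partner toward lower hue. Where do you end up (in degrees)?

+120° (triadic ↑): 315 + 120 = 435 → 435 − 360 = 75°
+90° (square ↑): 75 + 90 = 165°
+203° (split-comp 23° ↑): 165 + 203 = 368 → 368 − 360 = 8°
+120° (triadic ↑): 8 + 120 = 128°
−23° (analog 23° ↓): 128 − 23 = 105°
−90° (square ↓): 105 − 90 = 15°

15°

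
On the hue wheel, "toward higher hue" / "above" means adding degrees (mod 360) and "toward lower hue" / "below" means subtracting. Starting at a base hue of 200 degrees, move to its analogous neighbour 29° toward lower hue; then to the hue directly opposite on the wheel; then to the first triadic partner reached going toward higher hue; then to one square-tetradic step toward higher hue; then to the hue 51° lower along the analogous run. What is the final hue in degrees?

150°

−29° (analog 29° ↓): 200 − 29 = 171°
+180° (complement): 171 + 180 = 351°
+120° (triadic ↑): 351 + 120 = 471 → 471 − 360 = 111°
+90° (square ↑): 111 + 90 = 201°
−51° (analog 51° ↓): 201 − 51 = 150°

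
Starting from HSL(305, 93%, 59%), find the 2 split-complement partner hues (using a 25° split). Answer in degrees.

Split-complementary hues sit 25° either side of the complement.
Complement of 305°: 305 + 180 = 485 → 485 − 360 = 125°
125 − 25 = 100°
125 + 25 = 150°

100° and 150°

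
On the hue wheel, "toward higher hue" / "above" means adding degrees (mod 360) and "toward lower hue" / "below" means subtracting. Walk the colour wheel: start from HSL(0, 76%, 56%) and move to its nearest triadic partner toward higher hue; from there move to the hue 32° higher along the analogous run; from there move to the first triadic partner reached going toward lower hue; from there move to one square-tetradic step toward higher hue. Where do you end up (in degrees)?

triadic ↑ +120°: 0 + 120 = 120°
analog 32° ↑ +32°: 120 + 32 = 152°
triadic ↓ −120°: 152 − 120 = 32°
square ↑ +90°: 32 + 90 = 122°

122°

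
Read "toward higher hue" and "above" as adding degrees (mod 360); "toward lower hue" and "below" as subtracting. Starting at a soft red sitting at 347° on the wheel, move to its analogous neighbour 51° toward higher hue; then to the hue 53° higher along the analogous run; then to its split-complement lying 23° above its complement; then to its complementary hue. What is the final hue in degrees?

114°

analog 51° ↑ +51°: 347 + 51 = 398 → 398 − 360 = 38°
analog 53° ↑ +53°: 38 + 53 = 91°
split-comp 23° ↑ +203°: 91 + 203 = 294°
complement +180°: 294 + 180 = 474 → 474 − 360 = 114°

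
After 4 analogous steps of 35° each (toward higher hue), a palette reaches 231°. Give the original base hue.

4 steps of 35° (toward higher hue) give a net shift of +140°.
Start = end − shift: 231 − 140 = 91°

91°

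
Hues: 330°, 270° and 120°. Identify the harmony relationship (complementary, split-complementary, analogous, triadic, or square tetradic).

split-complementary

Sort the hues: 120°, 270°, 330°.
Successive gaps around the wheel: 150°, 60°, 150°.
Two 150° gaps and one 60° gap — a base hue opposite a pair of accents 30° either side of its complement — is the split-complementary pattern.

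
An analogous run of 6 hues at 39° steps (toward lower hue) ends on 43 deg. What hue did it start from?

238°

5 steps of 39° (toward lower hue) give a net shift of −195°.
Start = end − shift: 43 + 195 = 238°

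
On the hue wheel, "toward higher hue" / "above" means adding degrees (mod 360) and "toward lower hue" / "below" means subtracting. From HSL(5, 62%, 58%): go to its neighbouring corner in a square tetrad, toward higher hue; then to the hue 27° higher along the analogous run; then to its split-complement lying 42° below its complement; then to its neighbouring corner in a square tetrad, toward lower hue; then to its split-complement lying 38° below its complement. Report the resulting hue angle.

312°

5 + 90 = 95°   (square ↑)
95 + 27 = 122°   (analog 27° ↑)
122 + 138 = 260°   (split-comp 42° ↓)
260 − 90 = 170°   (square ↓)
170 + 142 = 312°   (split-comp 38° ↓)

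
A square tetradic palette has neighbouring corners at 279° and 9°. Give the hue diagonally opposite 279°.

A square tetradic scheme places four hues 90° apart; opposite corners are 180° apart.
279 + 180 = 459 → 459 − 360 = 99°

99°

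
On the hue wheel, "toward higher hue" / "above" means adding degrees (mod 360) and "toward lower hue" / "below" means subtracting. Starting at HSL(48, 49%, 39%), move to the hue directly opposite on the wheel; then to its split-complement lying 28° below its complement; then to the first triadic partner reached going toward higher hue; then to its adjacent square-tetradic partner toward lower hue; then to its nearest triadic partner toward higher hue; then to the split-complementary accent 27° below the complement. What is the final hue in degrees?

323°

complement +180°: 48 + 180 = 228°
split-comp 28° ↓ +152°: 228 + 152 = 380 → 380 − 360 = 20°
triadic ↑ +120°: 20 + 120 = 140°
square ↓ −90°: 140 − 90 = 50°
triadic ↑ +120°: 50 + 120 = 170°
split-comp 27° ↓ +153°: 170 + 153 = 323°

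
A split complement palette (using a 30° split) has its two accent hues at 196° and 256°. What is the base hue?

The accents sit 30° either side of the complement, so the complement is their short-arc midpoint on the wheel.
Short-arc midpoint of 196° and 256°: 226°.
Base is 180° from the complement: 226 − 180 = 46°

46°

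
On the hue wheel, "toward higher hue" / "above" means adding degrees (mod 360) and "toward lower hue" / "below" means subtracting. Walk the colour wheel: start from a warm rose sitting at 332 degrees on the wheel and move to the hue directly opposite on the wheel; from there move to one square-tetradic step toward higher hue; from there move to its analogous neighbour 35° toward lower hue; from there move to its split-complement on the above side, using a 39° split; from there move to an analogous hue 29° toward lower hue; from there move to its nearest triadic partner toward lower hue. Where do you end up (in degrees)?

277°

complement +180°: 332 + 180 = 512 → 512 − 360 = 152°
square ↑ +90°: 152 + 90 = 242°
analog 35° ↓ −35°: 242 − 35 = 207°
split-comp 39° ↑ +219°: 207 + 219 = 426 → 426 − 360 = 66°
analog 29° ↓ −29°: 66 − 29 = 37°
triadic ↓ −120°: 37 − 120 = -83 → -83 + 360 = 277°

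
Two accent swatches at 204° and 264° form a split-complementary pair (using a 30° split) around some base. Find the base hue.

The accents sit 30° either side of the complement, so the complement is their short-arc midpoint on the wheel.
Short-arc midpoint of 204° and 264°: 234°.
Base is 180° from the complement: 234 − 180 = 54°

54°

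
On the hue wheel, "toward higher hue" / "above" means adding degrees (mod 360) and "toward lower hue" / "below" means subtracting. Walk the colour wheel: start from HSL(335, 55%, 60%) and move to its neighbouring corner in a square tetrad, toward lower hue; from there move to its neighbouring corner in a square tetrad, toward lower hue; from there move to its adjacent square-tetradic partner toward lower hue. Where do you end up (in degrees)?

335 − 90 = 245°   (square ↓)
245 − 90 = 155°   (square ↓)
155 − 90 = 65°   (square ↓)

65°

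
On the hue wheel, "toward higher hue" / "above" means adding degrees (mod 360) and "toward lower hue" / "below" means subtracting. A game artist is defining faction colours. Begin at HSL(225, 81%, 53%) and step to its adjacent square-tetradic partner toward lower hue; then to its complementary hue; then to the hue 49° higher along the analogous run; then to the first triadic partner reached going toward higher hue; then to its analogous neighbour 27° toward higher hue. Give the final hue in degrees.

−90° (square ↓): 225 − 90 = 135°
+180° (complement): 135 + 180 = 315°
+49° (analog 49° ↑): 315 + 49 = 364 → 364 − 360 = 4°
+120° (triadic ↑): 4 + 120 = 124°
+27° (analog 27° ↑): 124 + 27 = 151°

151°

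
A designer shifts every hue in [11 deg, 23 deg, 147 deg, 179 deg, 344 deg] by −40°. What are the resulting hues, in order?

331°, 343°, 107°, 139°, 304°

11 − 40 = -29 → -29 + 360 = 331°
23 − 40 = -17 → -17 + 360 = 343°
147 − 40 = 107°
179 − 40 = 139°
344 − 40 = 304°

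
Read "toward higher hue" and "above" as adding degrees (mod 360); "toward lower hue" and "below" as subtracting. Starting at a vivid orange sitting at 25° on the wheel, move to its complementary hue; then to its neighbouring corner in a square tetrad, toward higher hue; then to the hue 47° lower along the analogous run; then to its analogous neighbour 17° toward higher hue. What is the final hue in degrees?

+180° (complement): 25 + 180 = 205°
+90° (square ↑): 205 + 90 = 295°
−47° (analog 47° ↓): 295 − 47 = 248°
+17° (analog 17° ↑): 248 + 17 = 265°

265°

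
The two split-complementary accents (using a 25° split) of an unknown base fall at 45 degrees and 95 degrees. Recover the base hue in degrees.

250°

The accents sit 25° either side of the complement, so the complement is their short-arc midpoint on the wheel.
Short-arc midpoint of 45° and 95°: 70°.
Base is 180° from the complement: 70 − 180 = -110 → -110 + 360 = 250°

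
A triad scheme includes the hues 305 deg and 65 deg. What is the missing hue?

A triad places three hues 120° apart.
The full set through 65° is {65°, 185°, 305°}.
Given {65°, 305°}, the missing hue is 185°.

185°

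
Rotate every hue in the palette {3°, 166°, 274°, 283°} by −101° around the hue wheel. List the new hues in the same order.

262°, 65°, 173°, 182°

3 − 101 = -98 → -98 + 360 = 262°
166 − 101 = 65°
274 − 101 = 173°
283 − 101 = 182°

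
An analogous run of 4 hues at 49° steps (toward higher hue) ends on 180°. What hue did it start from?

33°

3 steps of 49° (toward higher hue) give a net shift of +147°.
Start = end − shift: 180 − 147 = 33°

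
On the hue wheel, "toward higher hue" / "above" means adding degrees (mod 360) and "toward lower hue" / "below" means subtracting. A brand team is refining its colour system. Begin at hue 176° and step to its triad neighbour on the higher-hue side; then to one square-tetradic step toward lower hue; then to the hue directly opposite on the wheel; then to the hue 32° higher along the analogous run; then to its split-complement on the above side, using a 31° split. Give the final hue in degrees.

176 + 120 = 296°   (triadic ↑)
296 − 90 = 206°   (square ↓)
206 + 180 = 386 → 386 − 360 = 26°   (complement)
26 + 32 = 58°   (analog 32° ↑)
58 + 211 = 269°   (split-comp 31° ↑)

269°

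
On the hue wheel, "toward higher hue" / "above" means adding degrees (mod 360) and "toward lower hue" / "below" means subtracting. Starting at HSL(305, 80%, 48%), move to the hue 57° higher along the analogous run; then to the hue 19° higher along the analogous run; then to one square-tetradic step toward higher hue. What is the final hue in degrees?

111°

analog 57° ↑ +57°: 305 + 57 = 362 → 362 − 360 = 2°
analog 19° ↑ +19°: 2 + 19 = 21°
square ↑ +90°: 21 + 90 = 111°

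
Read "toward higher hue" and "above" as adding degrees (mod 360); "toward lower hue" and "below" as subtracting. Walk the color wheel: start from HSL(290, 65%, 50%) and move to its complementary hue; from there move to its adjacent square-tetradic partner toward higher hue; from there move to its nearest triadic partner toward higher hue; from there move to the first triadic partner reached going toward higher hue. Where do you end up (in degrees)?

80°

290 + 180 = 470 → 470 − 360 = 110°   (complement)
110 + 90 = 200°   (square ↑)
200 + 120 = 320°   (triadic ↑)
320 + 120 = 440 → 440 − 360 = 80°   (triadic ↑)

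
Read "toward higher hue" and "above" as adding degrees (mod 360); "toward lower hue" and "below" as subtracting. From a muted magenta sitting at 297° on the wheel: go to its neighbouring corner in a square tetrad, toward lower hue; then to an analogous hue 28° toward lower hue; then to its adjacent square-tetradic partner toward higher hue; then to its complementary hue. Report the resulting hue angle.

297 − 90 = 207°   (square ↓)
207 − 28 = 179°   (analog 28° ↓)
179 + 90 = 269°   (square ↑)
269 + 180 = 449 → 449 − 360 = 89°   (complement)

89°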